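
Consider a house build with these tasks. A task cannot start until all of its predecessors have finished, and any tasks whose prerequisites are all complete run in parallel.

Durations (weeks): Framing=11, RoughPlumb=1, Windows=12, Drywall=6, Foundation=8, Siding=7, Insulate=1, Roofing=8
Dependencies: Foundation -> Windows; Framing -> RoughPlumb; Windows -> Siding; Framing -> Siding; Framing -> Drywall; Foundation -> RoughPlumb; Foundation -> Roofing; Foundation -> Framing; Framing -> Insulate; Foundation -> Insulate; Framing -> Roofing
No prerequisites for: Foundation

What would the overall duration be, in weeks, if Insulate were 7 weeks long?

Actual critical path: Foundation→Framing→Roofing = 8+11+8 = 27 ⇒ 27 weeks.
Insulate is off the critical path — its longest chain is 20 weeks, giving 7 of slack.
No other chain overtakes it, so the finish is 27 weeks.

27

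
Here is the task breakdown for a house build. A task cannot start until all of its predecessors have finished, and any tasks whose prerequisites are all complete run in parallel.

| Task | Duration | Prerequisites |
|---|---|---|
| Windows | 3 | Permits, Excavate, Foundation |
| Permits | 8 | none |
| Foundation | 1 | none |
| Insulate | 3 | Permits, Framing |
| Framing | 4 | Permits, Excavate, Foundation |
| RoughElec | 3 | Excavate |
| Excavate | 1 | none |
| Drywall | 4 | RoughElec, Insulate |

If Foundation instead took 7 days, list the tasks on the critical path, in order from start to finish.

Actual critical path: Permits→Framing→Insulate→Drywall = 8+4+3+4 = 19 ⇒ 19 days.
Foundation is off the critical path — its longest chain is 12 days, giving 7 of slack.
The critical path is still Permits→Framing→Insulate→Drywall; finish is now 19 days.

Permits, Framing, Insulate, Drywall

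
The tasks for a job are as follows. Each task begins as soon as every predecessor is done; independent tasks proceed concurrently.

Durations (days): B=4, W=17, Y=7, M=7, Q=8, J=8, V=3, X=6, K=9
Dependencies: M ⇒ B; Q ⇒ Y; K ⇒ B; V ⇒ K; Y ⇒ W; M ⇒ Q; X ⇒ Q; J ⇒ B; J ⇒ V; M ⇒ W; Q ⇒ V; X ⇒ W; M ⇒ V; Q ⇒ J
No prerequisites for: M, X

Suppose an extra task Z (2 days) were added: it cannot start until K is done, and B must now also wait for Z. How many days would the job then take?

41

Originally the job takes 39 days.
With Z inserted, B now waits for max(M, J, K, Z).
New critical path: M→Q→J→V→K→Z→B = 7+8+8+3+9+2+4 = 41 ⇒ 41 days.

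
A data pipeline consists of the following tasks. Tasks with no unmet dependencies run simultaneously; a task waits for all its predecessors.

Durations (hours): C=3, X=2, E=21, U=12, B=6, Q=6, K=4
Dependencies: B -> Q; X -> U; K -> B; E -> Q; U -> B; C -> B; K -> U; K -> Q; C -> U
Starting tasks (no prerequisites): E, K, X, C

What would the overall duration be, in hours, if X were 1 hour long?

28

As given, the longest chain is K→U→B→Q = 4+12+6+6 = 28, so the finish is 28 hours.
X is off the critical path — its longest chain is 26 hours, giving 2 of slack.
That remains the longest chain; total 28 hours.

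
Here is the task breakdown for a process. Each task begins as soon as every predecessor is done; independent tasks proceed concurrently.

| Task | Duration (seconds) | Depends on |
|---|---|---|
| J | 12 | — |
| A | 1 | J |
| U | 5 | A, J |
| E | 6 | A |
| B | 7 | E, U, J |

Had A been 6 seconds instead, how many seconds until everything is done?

Actual critical path: J→A→E→B = 12+1+6+7 = 26 ⇒ 26 seconds.
A lies on that path, so at 6 seconds the path becomes 31 seconds.
The critical path is still J→A→E→B; finish is now 31 seconds.

31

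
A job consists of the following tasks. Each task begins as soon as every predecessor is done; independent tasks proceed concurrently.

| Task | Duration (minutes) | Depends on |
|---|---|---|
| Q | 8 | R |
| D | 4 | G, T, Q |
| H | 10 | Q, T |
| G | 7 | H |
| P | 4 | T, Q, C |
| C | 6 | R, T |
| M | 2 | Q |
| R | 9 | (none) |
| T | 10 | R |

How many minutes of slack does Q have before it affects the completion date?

2

Critical path: R→T→H→G→D = 9+10+10+7+4 = 40, so the finish is 40 minutes.
Longest path through Q: 38 minutes (earliest finish 17, latest finish 19).
Slack of Q = 11 − 9 = 2 minutes.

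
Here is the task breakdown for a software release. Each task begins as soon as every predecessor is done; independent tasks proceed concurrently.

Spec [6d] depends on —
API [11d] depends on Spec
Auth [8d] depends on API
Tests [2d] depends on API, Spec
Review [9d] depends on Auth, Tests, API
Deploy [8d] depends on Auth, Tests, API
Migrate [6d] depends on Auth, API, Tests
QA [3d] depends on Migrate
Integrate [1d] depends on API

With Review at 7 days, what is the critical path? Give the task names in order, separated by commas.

Baseline: Spec→API→Auth→Review = 6+11+8+9 = 34 → 34 days.
Review lies on that path, so at 7 days the path becomes 32 days.
New critical path: Spec→API→Auth→Migrate→QA = 6+11+8+6+3 = 34 ⇒ 34 days.

Spec, API, Auth, Migrate, QA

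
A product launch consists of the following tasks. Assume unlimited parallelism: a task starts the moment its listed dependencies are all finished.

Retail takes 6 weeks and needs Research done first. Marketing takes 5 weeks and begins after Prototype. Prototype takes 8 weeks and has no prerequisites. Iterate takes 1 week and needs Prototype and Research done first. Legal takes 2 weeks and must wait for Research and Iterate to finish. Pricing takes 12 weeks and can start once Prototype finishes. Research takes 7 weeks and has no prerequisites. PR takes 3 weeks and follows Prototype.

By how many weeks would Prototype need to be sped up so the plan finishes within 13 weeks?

7

Current finish: 20 weeks; target: 13.
Prototype is on every critical path, so each week cut from Prototype cuts the finish by one (this holds down to a finish of 13).
Need 20 − 13 = 7 weeks off Prototype → Prototype becomes 1 week, finish becomes 13.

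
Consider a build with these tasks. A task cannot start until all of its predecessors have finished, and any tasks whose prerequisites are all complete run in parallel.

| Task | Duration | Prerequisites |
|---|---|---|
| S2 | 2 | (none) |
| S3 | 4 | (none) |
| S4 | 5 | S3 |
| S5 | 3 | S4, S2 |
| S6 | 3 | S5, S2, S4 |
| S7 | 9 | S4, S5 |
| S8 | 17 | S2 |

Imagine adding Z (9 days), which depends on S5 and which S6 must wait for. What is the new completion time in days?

Originally the plan takes 21 days.
With Z inserted, S6 now waits for max(S5, S2, S4, Z).
New critical path: S3→S4→S5→Z→S6 = 4+5+3+9+3 = 24 ⇒ 24 days.

24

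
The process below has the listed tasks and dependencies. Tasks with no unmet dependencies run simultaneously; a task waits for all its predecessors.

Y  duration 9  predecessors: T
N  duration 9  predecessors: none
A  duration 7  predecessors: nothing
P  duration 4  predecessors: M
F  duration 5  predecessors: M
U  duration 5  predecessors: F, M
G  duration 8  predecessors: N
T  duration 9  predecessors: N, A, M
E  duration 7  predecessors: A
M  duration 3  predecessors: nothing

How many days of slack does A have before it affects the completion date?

2

The longest chain is N→T→Y = 9+9+9 = 27; overall finish 27 days.
Longest path through A: 25 days (earliest finish 7, latest finish 9).
Slack of A = 2 − 0 = 2 days.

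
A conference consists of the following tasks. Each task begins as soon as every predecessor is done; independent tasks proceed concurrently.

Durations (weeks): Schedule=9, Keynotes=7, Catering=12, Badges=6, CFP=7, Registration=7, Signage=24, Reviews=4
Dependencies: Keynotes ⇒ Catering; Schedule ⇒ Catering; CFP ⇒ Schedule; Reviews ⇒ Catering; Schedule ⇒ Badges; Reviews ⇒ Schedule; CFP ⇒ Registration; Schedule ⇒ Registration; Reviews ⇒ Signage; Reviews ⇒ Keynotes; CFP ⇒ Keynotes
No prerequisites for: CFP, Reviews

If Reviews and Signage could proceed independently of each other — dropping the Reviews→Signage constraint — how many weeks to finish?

28

Before: longest chain CFP→Schedule→Catering = 7+9+12 = 28, finish 28.
Without Reviews→Signage, Signage's earliest start moves from 4 to 0.
New critical path: CFP→Schedule→Catering = 7+9+12 = 28 ⇒ 28 weeks.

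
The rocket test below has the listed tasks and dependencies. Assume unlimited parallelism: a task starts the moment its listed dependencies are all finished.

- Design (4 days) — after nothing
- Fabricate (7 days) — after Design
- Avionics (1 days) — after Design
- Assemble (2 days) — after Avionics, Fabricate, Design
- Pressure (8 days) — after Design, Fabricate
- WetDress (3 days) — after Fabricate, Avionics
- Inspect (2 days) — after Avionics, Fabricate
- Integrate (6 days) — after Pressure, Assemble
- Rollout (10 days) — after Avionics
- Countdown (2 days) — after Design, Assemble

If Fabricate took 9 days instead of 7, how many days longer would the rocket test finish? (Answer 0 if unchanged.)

As given, the longest chain is Design→Fabricate→Pressure→Integrate = 4+7+8+6 = 25, so the finish is 25 days.
Fabricate is on the critical path; changing it to 9 makes that path 27 days.
No other chain overtakes it, so the finish is 27 days.
Change in finish: 27 − 25 = +2 days.

2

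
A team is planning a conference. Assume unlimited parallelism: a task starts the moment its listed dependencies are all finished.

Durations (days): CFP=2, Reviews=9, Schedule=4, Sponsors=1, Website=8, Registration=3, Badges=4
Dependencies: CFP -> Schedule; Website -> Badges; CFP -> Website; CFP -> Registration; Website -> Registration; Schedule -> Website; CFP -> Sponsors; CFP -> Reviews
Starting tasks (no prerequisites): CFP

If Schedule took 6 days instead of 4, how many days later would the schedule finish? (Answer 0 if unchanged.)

Baseline: CFP→Schedule→Website→Badges = 2+4+8+4 = 18 → 18 days.
Since Schedule is critical, the +2 change carries straight to that chain (now 20 days).
The critical path is still CFP→Schedule→Website→Badges; finish is now 20 days.
Change in finish: 20 − 18 = +2 days.

2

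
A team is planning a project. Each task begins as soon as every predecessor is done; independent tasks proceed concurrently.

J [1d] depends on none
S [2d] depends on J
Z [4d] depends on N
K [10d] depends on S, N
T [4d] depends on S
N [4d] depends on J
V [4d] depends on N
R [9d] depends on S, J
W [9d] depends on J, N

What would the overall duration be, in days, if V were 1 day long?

15

Baseline: J→N→K = 1+4+10 = 15 → 15 days.
The longest path through V is only 9 days, so V has float 6.
No other chain overtakes it, so the finish is 15 days.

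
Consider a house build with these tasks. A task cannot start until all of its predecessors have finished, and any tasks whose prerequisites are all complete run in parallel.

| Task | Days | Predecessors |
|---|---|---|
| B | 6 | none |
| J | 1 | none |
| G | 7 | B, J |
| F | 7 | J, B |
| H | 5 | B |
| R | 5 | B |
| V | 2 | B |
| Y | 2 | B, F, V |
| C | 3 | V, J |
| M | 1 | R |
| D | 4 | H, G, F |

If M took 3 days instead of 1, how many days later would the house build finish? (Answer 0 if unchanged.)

Critical path before the change: B→G→D = 6+7+4 = 17 giving 17 days.
M is off the critical path — its longest chain is 12 days, giving 5 of slack.
That remains the longest chain; total 17 days.
Change in finish: 17 − 17 = +0 days.

0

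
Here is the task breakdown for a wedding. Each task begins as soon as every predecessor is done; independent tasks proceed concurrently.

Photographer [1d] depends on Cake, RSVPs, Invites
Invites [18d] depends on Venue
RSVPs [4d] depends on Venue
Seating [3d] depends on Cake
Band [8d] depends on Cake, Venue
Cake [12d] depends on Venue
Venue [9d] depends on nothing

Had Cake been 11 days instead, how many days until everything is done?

Critical path before the change: Venue→Cake→Band = 9+12+8 = 29 giving 29 days.
Cake is on the critical path; changing it to 11 makes that path 28 days.
Now Venue→Invites→Photographer = 9+18+1 = 28 is longest, so the finish becomes 28 days.

28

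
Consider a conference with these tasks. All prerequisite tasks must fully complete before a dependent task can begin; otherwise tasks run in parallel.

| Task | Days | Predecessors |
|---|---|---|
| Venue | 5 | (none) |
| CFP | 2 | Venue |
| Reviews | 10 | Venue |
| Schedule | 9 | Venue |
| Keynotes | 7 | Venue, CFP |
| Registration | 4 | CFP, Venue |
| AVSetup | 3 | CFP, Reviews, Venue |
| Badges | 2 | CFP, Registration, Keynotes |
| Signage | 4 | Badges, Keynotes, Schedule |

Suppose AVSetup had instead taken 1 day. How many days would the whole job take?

Baseline: Venue→CFP→Keynotes→Badges→Signage = 5+2+7+2+4 = 20 → 20 days.
AVSetup is off the critical path — its longest chain is 18 days, giving 2 of slack.
That remains the longest chain; total 20 days.

20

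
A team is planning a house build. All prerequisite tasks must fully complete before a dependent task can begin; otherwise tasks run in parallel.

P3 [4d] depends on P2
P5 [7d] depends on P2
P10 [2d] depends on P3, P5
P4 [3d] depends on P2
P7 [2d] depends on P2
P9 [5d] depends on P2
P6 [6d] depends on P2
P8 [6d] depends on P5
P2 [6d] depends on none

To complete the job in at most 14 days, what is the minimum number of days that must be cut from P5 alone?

Current finish: 19 days; target: 14.
P5 is on every critical path, so each day cut from P5 cuts the finish by one (this holds down to a finish of 13).
Need 19 − 14 = 5 days off P5 → P5 becomes 2 days, finish becomes 14.

5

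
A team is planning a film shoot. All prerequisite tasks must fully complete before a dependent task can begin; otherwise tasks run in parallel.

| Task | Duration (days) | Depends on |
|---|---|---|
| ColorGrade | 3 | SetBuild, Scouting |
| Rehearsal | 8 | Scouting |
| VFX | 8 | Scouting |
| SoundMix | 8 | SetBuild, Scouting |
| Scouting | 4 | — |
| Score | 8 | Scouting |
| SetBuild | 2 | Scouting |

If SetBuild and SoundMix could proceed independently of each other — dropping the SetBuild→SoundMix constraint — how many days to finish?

Original critical path: Scouting→SetBuild→SoundMix = 4+2+8 = 14 ⇒ 14 days.
Without SetBuild→SoundMix, SoundMix's earliest start moves from 6 to 4.
After: Scouting→Rehearsal = 4+8 = 12 → 12 days.

12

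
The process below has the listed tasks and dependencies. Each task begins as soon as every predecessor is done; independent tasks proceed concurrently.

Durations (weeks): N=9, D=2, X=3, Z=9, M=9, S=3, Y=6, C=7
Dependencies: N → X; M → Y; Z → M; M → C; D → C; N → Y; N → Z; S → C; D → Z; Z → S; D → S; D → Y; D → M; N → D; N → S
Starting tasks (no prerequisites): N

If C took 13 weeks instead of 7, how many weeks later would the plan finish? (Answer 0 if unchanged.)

Critical path before the change: N→D→Z→M→C = 9+2+9+9+7 = 36 giving 36 weeks.
Since C is critical, the +6 change carries straight to that chain (now 42 weeks).
The critical path is still N→D→Z→M→C; finish is now 42 weeks.
Change in finish: 42 − 36 = +6 weeks.

6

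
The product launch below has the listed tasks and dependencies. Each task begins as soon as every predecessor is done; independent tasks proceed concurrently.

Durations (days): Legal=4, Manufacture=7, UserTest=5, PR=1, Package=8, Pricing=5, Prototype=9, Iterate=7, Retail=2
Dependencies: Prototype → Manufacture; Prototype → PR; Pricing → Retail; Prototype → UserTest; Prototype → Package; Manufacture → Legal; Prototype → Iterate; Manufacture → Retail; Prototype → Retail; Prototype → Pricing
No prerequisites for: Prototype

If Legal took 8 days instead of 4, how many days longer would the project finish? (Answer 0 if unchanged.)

4

Baseline: Prototype→Manufacture→Legal = 9+7+4 = 20 → 20 days.
Since Legal is critical, the +4 change carries straight to that chain (now 24 days).
The critical path is still Prototype→Manufacture→Legal; finish is now 24 days.
Change in finish: 24 − 20 = +4 days.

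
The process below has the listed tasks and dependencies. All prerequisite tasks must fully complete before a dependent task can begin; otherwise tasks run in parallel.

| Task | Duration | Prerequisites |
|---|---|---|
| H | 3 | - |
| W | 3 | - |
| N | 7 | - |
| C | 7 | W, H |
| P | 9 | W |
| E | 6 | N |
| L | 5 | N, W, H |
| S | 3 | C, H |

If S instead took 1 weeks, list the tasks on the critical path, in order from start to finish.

N, E

Critical path before the change: H→C→S = 3+7+3 = 13 giving 13 weeks.
S is on the critical path; changing it to 1 makes that path 11 weeks.
New critical path: N→E = 7+6 = 13 ⇒ 13 weeks.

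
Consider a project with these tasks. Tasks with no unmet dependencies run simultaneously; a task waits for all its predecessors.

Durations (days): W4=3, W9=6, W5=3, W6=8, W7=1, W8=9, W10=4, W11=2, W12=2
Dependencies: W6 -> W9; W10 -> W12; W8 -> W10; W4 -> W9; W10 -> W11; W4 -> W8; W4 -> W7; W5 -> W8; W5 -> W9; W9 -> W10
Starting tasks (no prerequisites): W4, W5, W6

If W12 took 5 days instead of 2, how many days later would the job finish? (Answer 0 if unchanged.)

Critical path before the change: W6→W9→W10→W12 = 8+6+4+2 = 20 giving 20 days.
W12 is on the critical path; changing it to 5 makes that path 23 days.
No other chain overtakes it, so the finish is 23 days.
Change in finish: 23 − 20 = +3 days.

3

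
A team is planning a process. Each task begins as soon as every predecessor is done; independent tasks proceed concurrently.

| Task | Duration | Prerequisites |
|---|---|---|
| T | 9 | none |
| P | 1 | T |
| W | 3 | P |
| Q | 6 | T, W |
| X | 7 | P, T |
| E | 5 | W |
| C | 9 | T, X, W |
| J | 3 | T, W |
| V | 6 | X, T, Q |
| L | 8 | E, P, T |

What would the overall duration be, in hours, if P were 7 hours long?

32

Actual critical path: T→P→W→E→L = 9+1+3+5+8 = 26 ⇒ 26 hours.
P is on the critical path; changing it to 7 makes that path 32 hours.
That remains the longest chain; total 32 hours.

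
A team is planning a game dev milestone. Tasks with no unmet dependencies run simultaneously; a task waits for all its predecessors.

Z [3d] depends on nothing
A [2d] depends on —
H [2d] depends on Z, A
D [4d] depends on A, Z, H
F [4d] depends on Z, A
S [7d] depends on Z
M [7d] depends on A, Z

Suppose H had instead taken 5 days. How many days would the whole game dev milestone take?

Baseline: Z→S = 3+7 = 10 → 10 days.
H is off the critical path — its longest chain is 9 days, giving 1 of slack.
The binding chain switches to Z→H→D = 3+5+4 = 12; finish 12 days.

12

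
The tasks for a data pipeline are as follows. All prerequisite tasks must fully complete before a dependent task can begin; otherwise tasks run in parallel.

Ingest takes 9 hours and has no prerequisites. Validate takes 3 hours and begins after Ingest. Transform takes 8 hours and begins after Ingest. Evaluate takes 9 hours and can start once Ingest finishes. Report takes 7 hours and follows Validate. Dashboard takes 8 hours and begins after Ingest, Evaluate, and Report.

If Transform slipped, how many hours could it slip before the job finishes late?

Critical path: Ingest→Validate→Report→Dashboard = 9+3+7+8 = 27, so the finish is 27 hours.
The longest chain containing Transform totals 17 hours.
Slack of Transform = 19 − 9 = 10 hours.

10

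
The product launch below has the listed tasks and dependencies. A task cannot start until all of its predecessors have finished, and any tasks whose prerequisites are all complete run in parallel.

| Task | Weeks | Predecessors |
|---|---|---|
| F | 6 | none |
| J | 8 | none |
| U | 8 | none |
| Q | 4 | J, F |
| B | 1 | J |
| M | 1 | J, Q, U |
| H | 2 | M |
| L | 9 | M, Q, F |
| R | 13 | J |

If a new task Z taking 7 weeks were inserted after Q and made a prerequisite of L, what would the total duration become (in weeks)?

28

Originally the project takes 22 weeks.
With Z inserted, L now waits for max(M, Q, F, Z).
New critical path: J→Q→Z→L = 8+4+7+9 = 28 ⇒ 28 weeks.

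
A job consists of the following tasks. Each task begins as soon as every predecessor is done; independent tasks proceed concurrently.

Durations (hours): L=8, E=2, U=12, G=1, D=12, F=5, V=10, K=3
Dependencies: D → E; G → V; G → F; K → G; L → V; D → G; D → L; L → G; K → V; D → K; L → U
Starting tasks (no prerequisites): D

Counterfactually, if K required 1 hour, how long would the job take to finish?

Baseline: D→L→U = 12+8+12 = 32 → 32 hours.
K has 6 hours of float (longest path through it is 26).
No other chain overtakes it, so the finish is 32 hours.

32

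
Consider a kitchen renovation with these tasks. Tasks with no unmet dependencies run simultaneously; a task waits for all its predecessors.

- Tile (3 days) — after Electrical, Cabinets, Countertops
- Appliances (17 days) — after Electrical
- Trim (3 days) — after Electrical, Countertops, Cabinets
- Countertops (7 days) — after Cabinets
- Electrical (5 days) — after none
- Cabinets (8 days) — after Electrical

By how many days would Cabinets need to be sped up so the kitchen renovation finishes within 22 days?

1

Current finish: 23 days; target: 22.
Cabinets is on every critical path, so each day cut from Cabinets cuts the finish by one (this holds down to a finish of 22).
Need 23 − 22 = 1 day off Cabinets → Cabinets becomes 7 days, finish becomes 22.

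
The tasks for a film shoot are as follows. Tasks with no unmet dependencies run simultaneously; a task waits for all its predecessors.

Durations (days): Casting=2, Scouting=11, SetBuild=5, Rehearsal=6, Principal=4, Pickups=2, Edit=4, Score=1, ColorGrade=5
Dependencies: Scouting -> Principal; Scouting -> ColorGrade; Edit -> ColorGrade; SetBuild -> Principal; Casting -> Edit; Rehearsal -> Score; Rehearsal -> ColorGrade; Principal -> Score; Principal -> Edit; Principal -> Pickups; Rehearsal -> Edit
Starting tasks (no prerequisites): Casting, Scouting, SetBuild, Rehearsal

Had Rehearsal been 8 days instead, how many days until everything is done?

24

Critical path before the change: Scouting→Principal→Edit→ColorGrade = 11+4+4+5 = 24 giving 24 days.
The longest path through Rehearsal is only 15 days, so Rehearsal has float 9.
No other chain overtakes it, so the finish is 24 days.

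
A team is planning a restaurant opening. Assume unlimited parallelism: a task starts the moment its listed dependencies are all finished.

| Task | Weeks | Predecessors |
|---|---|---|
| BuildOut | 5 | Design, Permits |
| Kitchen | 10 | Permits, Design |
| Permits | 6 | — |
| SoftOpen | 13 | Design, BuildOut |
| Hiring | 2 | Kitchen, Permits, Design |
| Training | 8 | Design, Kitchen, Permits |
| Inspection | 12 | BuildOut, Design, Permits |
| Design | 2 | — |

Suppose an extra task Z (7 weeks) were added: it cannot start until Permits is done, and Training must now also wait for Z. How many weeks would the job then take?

24

Originally the job takes 24 weeks.
With Z inserted, Training now waits for max(Design, Kitchen, Permits, Z).
New critical path: Permits→BuildOut→SoftOpen = 6+5+13 = 24 ⇒ 24 weeks.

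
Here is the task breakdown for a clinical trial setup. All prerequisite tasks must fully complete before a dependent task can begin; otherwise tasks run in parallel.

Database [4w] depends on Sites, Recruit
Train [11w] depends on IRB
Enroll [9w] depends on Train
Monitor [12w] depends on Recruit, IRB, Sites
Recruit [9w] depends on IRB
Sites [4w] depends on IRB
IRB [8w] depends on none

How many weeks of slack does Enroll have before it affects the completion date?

1

The longest chain is IRB→Recruit→Monitor = 8+9+12 = 29; overall finish 29 weeks.
Longest path through Enroll: 28 weeks (earliest finish 28, latest finish 29).
Float = 29 − 28 = 1.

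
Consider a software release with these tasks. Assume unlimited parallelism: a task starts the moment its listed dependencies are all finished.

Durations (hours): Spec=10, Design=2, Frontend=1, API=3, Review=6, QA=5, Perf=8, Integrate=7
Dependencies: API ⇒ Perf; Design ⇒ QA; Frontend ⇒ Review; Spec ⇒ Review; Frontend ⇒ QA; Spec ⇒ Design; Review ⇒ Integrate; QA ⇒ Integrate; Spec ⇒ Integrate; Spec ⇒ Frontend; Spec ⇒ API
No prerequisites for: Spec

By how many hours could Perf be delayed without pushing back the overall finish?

Spec→Design→QA→Integrate = 10+2+5+7 = 24 sets the makespan at 24 hours.
Perf finishes as early as 21 and must finish by 24.
Float = 24 − 21 = 3.

3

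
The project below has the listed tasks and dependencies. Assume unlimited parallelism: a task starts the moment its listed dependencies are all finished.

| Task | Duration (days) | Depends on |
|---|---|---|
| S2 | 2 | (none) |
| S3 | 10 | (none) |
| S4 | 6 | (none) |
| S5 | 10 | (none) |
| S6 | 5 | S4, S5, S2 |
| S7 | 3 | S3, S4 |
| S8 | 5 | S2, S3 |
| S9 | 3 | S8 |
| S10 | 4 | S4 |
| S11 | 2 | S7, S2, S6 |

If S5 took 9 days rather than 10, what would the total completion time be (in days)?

18

The binding path is S3→S8→S9 = 10+5+3 = 18; finish at 18 days.
S5 is off the critical path — its longest chain is 17 days, giving 1 of slack.
The critical path is still S3→S8→S9; finish is now 18 days.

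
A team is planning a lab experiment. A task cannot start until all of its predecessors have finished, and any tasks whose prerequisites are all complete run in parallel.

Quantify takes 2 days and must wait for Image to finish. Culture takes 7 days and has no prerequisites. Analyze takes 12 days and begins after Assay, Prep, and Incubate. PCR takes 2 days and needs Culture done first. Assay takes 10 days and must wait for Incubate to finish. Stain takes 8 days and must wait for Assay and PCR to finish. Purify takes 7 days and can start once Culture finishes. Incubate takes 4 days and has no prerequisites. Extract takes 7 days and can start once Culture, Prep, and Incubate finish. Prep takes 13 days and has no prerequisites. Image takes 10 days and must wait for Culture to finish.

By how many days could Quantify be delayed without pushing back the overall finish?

Incubate→Assay→Analyze = 4+10+12 = 26 sets the makespan at 26 days.
Quantify finishes as early as 19 and must finish by 26.
Slack of Quantify = 24 − 17 = 7 days.

7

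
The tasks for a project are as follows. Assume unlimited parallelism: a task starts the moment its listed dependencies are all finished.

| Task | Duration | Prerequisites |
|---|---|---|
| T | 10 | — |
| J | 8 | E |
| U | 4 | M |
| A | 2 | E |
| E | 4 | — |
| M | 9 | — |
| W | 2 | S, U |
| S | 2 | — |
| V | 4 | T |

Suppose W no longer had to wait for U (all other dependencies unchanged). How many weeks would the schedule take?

14

Original critical path: M→U→W = 9+4+2 = 15 ⇒ 15 weeks.
Without U→W, W's earliest start moves from 13 to 2.
The longest chain is now T→V = 10+4 = 14, so the schedule takes 14 weeks.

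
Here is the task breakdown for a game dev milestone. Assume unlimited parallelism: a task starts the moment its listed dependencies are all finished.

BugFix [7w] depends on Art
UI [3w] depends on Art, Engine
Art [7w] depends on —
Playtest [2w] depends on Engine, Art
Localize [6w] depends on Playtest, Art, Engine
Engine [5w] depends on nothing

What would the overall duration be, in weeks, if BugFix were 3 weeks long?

Baseline: Art→Playtest→Localize = 7+2+6 = 15 → 15 weeks.
BugFix has 1 week of float (longest path through it is 14).
The critical path is still Art→Playtest→Localize; finish is now 15 weeks.

15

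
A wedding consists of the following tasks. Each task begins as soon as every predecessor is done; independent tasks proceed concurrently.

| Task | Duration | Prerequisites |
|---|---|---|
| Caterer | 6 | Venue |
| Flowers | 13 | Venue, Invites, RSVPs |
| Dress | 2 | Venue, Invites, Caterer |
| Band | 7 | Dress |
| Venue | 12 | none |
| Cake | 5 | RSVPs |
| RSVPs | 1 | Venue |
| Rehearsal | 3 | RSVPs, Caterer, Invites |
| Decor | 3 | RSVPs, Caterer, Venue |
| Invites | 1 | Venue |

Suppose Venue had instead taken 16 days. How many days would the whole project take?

As given, the longest chain is Venue→Caterer→Dress→Band = 12+6+2+7 = 27, so the finish is 27 days.
Venue lies on that path, so at 16 days the path becomes 31 days.
That remains the longest chain; total 31 days.

31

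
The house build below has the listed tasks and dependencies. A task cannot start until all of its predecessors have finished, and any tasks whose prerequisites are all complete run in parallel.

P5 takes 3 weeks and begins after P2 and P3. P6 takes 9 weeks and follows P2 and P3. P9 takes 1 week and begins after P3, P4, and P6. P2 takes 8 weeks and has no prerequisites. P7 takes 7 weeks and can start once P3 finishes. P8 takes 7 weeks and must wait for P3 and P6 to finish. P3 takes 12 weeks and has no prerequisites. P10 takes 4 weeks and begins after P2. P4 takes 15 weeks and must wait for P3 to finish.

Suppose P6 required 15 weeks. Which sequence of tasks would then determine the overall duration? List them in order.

The binding path is P3→P6→P8 = 12+9+7 = 28; finish at 28 weeks.
P6 lies on that path, so at 15 weeks the path becomes 34 weeks.
No other chain overtakes it, so the finish is 34 weeks.

P3, P6, P8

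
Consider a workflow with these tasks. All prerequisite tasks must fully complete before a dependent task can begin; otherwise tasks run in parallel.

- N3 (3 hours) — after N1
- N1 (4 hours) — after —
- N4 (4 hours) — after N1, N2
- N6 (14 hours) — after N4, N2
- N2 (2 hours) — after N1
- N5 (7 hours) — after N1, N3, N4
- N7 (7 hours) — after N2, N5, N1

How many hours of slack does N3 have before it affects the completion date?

The longest chain is N1→N2→N4→N5→N7 = 4+2+4+7+7 = 24; overall finish 24 hours.
Longest path through N3: 21 hours (earliest finish 7, latest finish 10).
Slack of N3 = 7 − 4 = 3 hours.

3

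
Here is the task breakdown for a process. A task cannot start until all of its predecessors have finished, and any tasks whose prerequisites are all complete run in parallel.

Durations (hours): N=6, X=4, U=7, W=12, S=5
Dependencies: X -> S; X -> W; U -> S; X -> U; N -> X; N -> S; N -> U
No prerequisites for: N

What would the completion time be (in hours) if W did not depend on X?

22

Before: longest chain N→X→U→S = 6+4+7+5 = 22, finish 22.
Without X→W, W's earliest start moves from 10 to 0.
The longest chain is now N→X→U→S = 6+4+7+5 = 22, so the schedule takes 22 hours.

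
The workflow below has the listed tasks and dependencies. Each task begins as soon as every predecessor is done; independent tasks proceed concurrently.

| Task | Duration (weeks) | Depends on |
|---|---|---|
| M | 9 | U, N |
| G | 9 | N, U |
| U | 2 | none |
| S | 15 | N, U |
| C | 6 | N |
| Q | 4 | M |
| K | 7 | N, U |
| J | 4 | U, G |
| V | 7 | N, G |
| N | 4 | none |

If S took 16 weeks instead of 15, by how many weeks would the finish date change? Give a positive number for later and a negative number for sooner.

The binding path is N→G→V = 4+9+7 = 20; finish at 20 weeks.
S is off the critical path — its longest chain is 19 weeks, giving 1 of slack.
Now N→S = 4+16 = 20 is longest, so the finish becomes 20 weeks.
Change in finish: 20 − 20 = +0 weeks.

0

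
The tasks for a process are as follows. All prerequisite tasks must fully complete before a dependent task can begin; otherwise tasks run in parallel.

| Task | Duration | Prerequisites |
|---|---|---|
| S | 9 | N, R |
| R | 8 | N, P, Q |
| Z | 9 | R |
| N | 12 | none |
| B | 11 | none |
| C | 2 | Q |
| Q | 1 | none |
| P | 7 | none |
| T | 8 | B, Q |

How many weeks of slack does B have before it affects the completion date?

10

N→R→S = 12+8+9 = 29 sets the makespan at 29 weeks.
B finishes as early as 11 and must finish by 21.
So B can slip 21 − 11 = 10 weeks.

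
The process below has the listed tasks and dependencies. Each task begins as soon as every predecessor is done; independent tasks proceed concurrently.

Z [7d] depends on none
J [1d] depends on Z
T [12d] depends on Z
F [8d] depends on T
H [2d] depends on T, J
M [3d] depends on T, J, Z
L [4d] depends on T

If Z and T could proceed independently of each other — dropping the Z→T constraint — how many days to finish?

Before: longest chain Z→T→F = 7+12+8 = 27, finish 27.
Without Z→T, T's earliest start moves from 7 to 0.
New critical path: T→F = 12+8 = 20 ⇒ 20 days.

20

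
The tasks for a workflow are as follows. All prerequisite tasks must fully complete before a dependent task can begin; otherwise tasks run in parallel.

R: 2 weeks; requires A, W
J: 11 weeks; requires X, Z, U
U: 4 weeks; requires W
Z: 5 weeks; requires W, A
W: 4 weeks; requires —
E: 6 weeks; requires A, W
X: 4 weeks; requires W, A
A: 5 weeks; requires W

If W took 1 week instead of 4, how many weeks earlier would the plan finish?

3

Actual critical path: W→A→Z→J = 4+5+5+11 = 25 ⇒ 25 weeks.
W lies on that path, so at 1 week the path becomes 22 weeks.
The critical path is still W→A→Z→J; finish is now 22 weeks.
Change in finish: 22 − 25 = -3 weeks.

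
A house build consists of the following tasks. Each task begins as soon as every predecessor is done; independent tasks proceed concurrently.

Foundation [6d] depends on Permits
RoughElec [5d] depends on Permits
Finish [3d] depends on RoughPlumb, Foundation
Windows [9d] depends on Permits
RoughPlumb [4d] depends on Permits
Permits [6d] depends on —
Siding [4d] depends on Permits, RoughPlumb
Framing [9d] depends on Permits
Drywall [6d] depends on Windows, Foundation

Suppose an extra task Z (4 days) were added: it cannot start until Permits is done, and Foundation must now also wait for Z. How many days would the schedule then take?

22

Originally the schedule takes 21 days.
With Z inserted, Foundation now waits for max(Permits, Z).
New critical path: Permits→Z→Foundation→Drywall = 6+4+6+6 = 22 ⇒ 22 days.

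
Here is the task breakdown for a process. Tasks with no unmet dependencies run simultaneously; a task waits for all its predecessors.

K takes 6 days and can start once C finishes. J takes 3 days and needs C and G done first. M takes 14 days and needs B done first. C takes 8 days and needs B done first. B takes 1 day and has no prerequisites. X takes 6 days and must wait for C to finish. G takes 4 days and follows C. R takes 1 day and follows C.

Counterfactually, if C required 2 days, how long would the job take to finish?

Baseline: B→C→G→J = 1+8+4+3 = 16 → 16 days.
Since C is critical, the -6 change carries straight to that chain (now 10 days).
Now B→M = 1+14 = 15 is longest, so the finish becomes 15 days.

15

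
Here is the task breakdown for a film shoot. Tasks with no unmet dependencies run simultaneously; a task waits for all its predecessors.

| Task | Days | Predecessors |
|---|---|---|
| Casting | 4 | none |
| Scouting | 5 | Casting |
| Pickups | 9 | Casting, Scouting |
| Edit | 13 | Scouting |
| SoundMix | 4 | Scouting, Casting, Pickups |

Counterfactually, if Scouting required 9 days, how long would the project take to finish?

Critical path before the change: Casting→Scouting→Pickups→SoundMix = 4+5+9+4 = 22 giving 22 days.
Since Scouting is critical, the +4 change carries straight to that chain (now 26 days).
That remains the longest chain; total 26 days.

26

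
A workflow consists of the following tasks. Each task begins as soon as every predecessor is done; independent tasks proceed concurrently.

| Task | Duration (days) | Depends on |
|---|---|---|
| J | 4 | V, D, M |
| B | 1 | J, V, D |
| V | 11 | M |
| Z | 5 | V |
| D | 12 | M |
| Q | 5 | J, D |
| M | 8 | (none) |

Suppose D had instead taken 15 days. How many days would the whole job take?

32

As given, the longest chain is M→D→J→Q = 8+12+4+5 = 29, so the finish is 29 days.
Since D is critical, the +3 change carries straight to that chain (now 32 days).
That remains the longest chain; total 32 days.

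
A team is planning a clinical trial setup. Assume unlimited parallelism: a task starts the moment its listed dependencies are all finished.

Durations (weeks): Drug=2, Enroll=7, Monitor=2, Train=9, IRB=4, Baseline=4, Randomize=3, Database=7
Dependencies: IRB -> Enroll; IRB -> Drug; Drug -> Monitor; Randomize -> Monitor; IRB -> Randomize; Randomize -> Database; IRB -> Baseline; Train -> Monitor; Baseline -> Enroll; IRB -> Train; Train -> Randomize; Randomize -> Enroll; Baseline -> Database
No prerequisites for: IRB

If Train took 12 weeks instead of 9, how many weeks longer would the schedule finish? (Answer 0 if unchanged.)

As given, the longest chain is IRB→Train→Randomize→Enroll = 4+9+3+7 = 23, so the finish is 23 weeks.
Since Train is critical, the +3 change carries straight to that chain (now 26 weeks).
That remains the longest chain; total 26 weeks.
Change in finish: 26 − 23 = +3 weeks.

3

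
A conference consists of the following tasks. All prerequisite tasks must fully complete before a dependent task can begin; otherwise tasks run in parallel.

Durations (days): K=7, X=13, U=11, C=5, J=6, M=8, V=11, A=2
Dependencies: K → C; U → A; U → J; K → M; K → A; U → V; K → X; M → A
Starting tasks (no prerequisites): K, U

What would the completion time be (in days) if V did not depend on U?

20

Original critical path: U→V = 11+11 = 22 ⇒ 22 days.
Without U→V, V's earliest start moves from 11 to 0.
After: K→X = 7+13 = 20 → 20 days.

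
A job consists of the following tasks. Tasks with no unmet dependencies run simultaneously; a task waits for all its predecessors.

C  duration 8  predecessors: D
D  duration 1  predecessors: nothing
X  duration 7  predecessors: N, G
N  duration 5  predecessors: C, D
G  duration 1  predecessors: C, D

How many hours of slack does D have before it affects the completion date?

D→C→N→X = 1+8+5+7 = 21 sets the makespan at 21 hours.
D finishes as early as 1 and must finish by 1.
So D can slip 1 − 1 = 0 hours.

0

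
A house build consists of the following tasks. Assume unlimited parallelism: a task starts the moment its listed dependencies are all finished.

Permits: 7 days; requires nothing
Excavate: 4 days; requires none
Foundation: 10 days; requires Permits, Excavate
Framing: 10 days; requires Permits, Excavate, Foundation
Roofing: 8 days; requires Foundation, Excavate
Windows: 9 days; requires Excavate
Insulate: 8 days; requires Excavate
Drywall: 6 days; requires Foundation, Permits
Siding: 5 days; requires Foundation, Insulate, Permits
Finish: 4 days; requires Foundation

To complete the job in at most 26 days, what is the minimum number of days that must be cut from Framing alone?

1

Current finish: 27 days; target: 26.
Framing is on every critical path, so each day cut from Framing cuts the finish by one (this holds down to a finish of 25).
Need 27 − 26 = 1 day off Framing → Framing becomes 9 days, finish becomes 26.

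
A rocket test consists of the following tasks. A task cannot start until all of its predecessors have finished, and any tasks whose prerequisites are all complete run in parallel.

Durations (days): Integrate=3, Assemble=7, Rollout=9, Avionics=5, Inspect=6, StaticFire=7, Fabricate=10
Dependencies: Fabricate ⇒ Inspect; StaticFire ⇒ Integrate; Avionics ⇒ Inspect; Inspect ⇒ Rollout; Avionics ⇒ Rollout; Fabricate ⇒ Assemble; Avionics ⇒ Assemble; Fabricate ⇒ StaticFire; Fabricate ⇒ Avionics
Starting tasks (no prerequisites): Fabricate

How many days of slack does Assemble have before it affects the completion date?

8

Fabricate→Avionics→Inspect→Rollout = 10+5+6+9 = 30 sets the makespan at 30 days.
Longest path through Assemble: 22 days (earliest finish 22, latest finish 30).
Slack of Assemble = 23 − 15 = 8 days.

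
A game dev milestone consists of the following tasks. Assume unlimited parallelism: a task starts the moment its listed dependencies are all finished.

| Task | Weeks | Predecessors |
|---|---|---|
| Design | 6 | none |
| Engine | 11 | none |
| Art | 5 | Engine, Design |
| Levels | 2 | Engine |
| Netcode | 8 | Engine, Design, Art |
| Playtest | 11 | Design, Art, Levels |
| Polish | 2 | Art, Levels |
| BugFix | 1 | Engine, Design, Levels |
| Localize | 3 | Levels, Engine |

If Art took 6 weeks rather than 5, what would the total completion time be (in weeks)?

As given, the longest chain is Engine→Art→Playtest = 11+5+11 = 27, so the finish is 27 weeks.
Since Art is critical, the +1 change carries straight to that chain (now 28 weeks).
That remains the longest chain; total 28 weeks.

28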